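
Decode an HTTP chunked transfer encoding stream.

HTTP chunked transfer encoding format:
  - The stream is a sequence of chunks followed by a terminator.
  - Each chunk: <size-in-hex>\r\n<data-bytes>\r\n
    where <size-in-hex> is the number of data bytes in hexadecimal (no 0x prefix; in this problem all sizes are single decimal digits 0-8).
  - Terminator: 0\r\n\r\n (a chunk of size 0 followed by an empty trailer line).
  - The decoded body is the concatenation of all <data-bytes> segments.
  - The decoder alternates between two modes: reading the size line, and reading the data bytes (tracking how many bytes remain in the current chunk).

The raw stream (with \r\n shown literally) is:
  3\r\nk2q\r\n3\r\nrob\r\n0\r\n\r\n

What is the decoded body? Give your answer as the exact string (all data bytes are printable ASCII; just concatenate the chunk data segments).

Answer: k2qrob

Derivation:
Chunk 1: stream[0..1]='3' size=0x3=3, data at stream[3..6]='k2q' -> body[0..3], body so far='k2q'
Chunk 2: stream[8..9]='3' size=0x3=3, data at stream[11..14]='rob' -> body[3..6], body so far='k2qrob'
Chunk 3: stream[16..17]='0' size=0 (terminator). Final body='k2qrob' (6 bytes)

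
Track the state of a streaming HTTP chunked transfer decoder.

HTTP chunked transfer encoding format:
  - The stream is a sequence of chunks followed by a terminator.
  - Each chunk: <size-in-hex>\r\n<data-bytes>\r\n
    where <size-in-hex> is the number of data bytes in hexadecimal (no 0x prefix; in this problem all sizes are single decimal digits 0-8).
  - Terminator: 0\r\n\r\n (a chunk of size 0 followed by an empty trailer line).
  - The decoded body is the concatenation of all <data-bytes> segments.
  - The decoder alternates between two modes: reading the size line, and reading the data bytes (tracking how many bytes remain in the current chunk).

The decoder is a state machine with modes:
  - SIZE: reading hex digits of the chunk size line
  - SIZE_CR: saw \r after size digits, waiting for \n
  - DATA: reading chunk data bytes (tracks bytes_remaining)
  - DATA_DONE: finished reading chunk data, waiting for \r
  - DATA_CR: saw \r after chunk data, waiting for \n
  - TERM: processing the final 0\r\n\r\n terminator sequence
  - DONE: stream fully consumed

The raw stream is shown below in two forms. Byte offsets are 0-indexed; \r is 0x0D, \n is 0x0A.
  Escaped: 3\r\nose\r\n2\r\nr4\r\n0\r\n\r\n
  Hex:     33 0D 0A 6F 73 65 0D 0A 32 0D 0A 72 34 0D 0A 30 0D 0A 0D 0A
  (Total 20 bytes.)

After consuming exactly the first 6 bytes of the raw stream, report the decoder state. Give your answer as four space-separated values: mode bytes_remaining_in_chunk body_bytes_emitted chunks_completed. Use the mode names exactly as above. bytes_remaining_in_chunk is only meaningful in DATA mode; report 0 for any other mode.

Answer: DATA_DONE 0 3 0

Derivation:
Byte 0 = '3': mode=SIZE remaining=0 emitted=0 chunks_done=0
Byte 1 = 0x0D: mode=SIZE_CR remaining=0 emitted=0 chunks_done=0
Byte 2 = 0x0A: mode=DATA remaining=3 emitted=0 chunks_done=0
Byte 3 = 'o': mode=DATA remaining=2 emitted=1 chunks_done=0
Byte 4 = 's': mode=DATA remaining=1 emitted=2 chunks_done=0
Byte 5 = 'e': mode=DATA_DONE remaining=0 emitted=3 chunks_done=0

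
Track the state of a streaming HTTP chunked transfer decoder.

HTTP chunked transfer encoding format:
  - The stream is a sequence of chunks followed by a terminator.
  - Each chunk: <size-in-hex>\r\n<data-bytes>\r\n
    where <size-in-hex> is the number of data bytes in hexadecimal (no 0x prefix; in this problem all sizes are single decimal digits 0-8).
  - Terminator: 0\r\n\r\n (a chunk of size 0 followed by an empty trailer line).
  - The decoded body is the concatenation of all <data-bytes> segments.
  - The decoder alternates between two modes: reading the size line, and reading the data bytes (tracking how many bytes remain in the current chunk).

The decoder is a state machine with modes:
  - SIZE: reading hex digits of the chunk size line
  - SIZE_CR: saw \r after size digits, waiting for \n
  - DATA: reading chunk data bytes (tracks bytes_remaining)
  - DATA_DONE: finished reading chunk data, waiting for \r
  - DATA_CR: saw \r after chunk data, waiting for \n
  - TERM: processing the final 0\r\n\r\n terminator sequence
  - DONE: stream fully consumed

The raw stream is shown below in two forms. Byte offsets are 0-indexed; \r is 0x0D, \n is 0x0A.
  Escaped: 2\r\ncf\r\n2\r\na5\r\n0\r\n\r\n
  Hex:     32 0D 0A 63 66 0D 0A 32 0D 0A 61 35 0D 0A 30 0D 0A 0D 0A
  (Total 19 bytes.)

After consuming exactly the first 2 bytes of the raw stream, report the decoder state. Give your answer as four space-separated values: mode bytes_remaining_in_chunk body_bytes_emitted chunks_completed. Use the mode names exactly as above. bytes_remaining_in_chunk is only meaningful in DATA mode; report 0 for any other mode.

Answer: SIZE_CR 0 0 0

Derivation:
Byte 0 = '2': mode=SIZE remaining=0 emitted=0 chunks_done=0
Byte 1 = 0x0D: mode=SIZE_CR remaining=0 emitted=0 chunks_done=0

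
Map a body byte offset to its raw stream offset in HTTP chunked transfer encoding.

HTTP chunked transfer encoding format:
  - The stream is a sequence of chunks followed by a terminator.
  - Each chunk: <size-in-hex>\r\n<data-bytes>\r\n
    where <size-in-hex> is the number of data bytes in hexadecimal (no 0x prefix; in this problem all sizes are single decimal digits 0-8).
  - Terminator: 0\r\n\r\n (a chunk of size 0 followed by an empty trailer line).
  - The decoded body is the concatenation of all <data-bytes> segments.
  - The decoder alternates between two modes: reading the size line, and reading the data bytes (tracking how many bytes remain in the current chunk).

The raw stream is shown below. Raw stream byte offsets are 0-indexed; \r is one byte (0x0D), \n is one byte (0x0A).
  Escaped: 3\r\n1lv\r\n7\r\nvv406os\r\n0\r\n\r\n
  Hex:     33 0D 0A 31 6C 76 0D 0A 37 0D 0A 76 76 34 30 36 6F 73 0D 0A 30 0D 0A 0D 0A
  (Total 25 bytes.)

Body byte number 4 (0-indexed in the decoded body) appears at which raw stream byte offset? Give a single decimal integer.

Answer: 12

Derivation:
Chunk 1: stream[0..1]='3' size=0x3=3, data at stream[3..6]='1lv' -> body[0..3], body so far='1lv'
Chunk 2: stream[8..9]='7' size=0x7=7, data at stream[11..18]='vv406os' -> body[3..10], body so far='1lvvv406os'
Chunk 3: stream[20..21]='0' size=0 (terminator). Final body='1lvvv406os' (10 bytes)
Body byte 4 at stream offset 12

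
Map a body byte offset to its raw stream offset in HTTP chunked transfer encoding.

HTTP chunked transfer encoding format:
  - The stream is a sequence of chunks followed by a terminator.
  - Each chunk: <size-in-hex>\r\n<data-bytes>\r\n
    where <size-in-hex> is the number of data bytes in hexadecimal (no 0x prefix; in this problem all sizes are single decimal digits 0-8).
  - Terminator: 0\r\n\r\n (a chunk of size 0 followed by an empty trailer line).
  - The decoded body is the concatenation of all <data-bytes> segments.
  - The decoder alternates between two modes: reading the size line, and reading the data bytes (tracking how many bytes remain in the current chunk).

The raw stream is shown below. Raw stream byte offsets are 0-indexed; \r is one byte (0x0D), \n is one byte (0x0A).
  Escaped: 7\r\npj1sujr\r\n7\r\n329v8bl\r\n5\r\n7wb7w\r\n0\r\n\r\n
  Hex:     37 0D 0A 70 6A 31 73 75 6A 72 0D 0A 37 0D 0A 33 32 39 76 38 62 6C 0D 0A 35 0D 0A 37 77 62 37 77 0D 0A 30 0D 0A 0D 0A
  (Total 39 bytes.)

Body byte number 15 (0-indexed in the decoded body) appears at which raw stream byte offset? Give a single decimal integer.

Chunk 1: stream[0..1]='7' size=0x7=7, data at stream[3..10]='pj1sujr' -> body[0..7], body so far='pj1sujr'
Chunk 2: stream[12..13]='7' size=0x7=7, data at stream[15..22]='329v8bl' -> body[7..14], body so far='pj1sujr329v8bl'
Chunk 3: stream[24..25]='5' size=0x5=5, data at stream[27..32]='7wb7w' -> body[14..19], body so far='pj1sujr329v8bl7wb7w'
Chunk 4: stream[34..35]='0' size=0 (terminator). Final body='pj1sujr329v8bl7wb7w' (19 bytes)
Body byte 15 at stream offset 28

Answer: 28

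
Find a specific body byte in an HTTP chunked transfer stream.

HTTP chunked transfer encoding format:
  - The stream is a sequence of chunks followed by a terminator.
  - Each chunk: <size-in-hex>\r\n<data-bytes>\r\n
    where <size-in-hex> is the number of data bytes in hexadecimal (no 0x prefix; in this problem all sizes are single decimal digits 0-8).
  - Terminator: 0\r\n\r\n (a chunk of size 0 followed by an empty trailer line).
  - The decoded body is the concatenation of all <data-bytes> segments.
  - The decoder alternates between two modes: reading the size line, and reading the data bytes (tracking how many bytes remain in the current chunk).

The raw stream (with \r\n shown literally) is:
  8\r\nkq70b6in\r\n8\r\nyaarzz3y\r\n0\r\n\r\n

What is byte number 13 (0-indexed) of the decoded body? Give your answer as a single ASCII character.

Answer: z

Derivation:
Chunk 1: stream[0..1]='8' size=0x8=8, data at stream[3..11]='kq70b6in' -> body[0..8], body so far='kq70b6in'
Chunk 2: stream[13..14]='8' size=0x8=8, data at stream[16..24]='yaarzz3y' -> body[8..16], body so far='kq70b6inyaarzz3y'
Chunk 3: stream[26..27]='0' size=0 (terminator). Final body='kq70b6inyaarzz3y' (16 bytes)
Body byte 13 = 'z'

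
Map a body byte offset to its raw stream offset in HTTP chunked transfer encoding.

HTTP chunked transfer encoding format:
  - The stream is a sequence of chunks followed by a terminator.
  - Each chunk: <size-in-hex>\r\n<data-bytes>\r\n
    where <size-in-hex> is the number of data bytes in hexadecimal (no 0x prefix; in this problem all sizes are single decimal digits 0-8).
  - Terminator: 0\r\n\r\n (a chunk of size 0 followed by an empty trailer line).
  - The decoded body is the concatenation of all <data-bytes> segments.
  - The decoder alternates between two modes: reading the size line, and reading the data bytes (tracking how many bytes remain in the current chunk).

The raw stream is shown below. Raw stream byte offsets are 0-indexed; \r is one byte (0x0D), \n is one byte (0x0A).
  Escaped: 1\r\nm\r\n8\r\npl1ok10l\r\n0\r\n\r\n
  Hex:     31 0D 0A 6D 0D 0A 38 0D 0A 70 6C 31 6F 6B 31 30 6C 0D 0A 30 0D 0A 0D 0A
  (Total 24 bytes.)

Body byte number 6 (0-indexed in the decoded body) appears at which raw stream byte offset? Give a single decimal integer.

Answer: 14

Derivation:
Chunk 1: stream[0..1]='1' size=0x1=1, data at stream[3..4]='m' -> body[0..1], body so far='m'
Chunk 2: stream[6..7]='8' size=0x8=8, data at stream[9..17]='pl1ok10l' -> body[1..9], body so far='mpl1ok10l'
Chunk 3: stream[19..20]='0' size=0 (terminator). Final body='mpl1ok10l' (9 bytes)
Body byte 6 at stream offset 14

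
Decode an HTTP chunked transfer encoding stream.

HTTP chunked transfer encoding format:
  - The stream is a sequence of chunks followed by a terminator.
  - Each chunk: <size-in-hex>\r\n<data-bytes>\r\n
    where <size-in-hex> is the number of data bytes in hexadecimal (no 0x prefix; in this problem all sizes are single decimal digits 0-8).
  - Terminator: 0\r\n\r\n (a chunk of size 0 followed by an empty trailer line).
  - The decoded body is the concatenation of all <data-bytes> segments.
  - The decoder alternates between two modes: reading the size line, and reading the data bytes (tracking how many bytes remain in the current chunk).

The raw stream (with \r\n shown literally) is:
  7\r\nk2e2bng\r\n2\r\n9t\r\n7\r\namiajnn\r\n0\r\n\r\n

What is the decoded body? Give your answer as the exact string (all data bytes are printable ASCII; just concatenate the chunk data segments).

Answer: k2e2bng9tamiajnn

Derivation:
Chunk 1: stream[0..1]='7' size=0x7=7, data at stream[3..10]='k2e2bng' -> body[0..7], body so far='k2e2bng'
Chunk 2: stream[12..13]='2' size=0x2=2, data at stream[15..17]='9t' -> body[7..9], body so far='k2e2bng9t'
Chunk 3: stream[19..20]='7' size=0x7=7, data at stream[22..29]='amiajnn' -> body[9..16], body so far='k2e2bng9tamiajnn'
Chunk 4: stream[31..32]='0' size=0 (terminator). Final body='k2e2bng9tamiajnn' (16 bytes)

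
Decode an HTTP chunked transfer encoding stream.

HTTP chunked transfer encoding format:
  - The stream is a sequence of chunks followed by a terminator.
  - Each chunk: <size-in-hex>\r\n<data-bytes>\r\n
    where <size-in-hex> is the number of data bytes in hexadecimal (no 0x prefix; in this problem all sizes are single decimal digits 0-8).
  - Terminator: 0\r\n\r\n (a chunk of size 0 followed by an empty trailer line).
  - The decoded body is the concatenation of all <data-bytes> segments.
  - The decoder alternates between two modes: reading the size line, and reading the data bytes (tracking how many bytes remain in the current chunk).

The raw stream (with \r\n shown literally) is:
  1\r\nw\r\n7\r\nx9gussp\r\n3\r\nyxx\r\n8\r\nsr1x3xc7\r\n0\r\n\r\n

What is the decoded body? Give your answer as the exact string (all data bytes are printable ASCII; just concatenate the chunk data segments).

Chunk 1: stream[0..1]='1' size=0x1=1, data at stream[3..4]='w' -> body[0..1], body so far='w'
Chunk 2: stream[6..7]='7' size=0x7=7, data at stream[9..16]='x9gussp' -> body[1..8], body so far='wx9gussp'
Chunk 3: stream[18..19]='3' size=0x3=3, data at stream[21..24]='yxx' -> body[8..11], body so far='wx9gusspyxx'
Chunk 4: stream[26..27]='8' size=0x8=8, data at stream[29..37]='sr1x3xc7' -> body[11..19], body so far='wx9gusspyxxsr1x3xc7'
Chunk 5: stream[39..40]='0' size=0 (terminator). Final body='wx9gusspyxxsr1x3xc7' (19 bytes)

Answer: wx9gusspyxxsr1x3xc7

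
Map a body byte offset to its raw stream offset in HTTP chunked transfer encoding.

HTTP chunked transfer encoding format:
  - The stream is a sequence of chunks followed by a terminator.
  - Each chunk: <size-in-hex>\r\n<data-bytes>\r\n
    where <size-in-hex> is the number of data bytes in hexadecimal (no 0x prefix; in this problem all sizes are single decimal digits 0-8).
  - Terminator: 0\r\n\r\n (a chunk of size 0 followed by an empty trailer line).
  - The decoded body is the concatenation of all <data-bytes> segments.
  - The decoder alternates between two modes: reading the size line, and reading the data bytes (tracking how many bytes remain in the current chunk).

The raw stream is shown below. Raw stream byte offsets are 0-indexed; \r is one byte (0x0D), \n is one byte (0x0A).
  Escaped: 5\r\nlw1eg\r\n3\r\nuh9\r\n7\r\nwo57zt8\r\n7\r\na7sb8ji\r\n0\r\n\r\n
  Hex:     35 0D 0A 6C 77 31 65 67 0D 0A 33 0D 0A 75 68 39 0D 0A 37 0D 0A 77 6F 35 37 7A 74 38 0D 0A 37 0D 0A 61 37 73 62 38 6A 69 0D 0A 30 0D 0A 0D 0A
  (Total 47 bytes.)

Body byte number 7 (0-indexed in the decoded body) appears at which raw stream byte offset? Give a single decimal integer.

Chunk 1: stream[0..1]='5' size=0x5=5, data at stream[3..8]='lw1eg' -> body[0..5], body so far='lw1eg'
Chunk 2: stream[10..11]='3' size=0x3=3, data at stream[13..16]='uh9' -> body[5..8], body so far='lw1eguh9'
Chunk 3: stream[18..19]='7' size=0x7=7, data at stream[21..28]='wo57zt8' -> body[8..15], body so far='lw1eguh9wo57zt8'
Chunk 4: stream[30..31]='7' size=0x7=7, data at stream[33..40]='a7sb8ji' -> body[15..22], body so far='lw1eguh9wo57zt8a7sb8ji'
Chunk 5: stream[42..43]='0' size=0 (terminator). Final body='lw1eguh9wo57zt8a7sb8ji' (22 bytes)
Body byte 7 at stream offset 15

Answer: 15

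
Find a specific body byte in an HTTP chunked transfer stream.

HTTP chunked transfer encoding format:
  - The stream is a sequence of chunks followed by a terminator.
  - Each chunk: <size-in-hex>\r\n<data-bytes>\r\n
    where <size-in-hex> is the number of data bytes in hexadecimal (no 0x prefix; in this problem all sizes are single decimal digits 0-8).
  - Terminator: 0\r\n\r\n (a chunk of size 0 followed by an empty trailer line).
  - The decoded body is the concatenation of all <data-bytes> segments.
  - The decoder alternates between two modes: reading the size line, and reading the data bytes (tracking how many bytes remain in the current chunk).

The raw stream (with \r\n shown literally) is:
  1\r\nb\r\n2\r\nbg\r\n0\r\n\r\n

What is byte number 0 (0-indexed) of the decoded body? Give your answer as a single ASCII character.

Chunk 1: stream[0..1]='1' size=0x1=1, data at stream[3..4]='b' -> body[0..1], body so far='b'
Chunk 2: stream[6..7]='2' size=0x2=2, data at stream[9..11]='bg' -> body[1..3], body so far='bbg'
Chunk 3: stream[13..14]='0' size=0 (terminator). Final body='bbg' (3 bytes)
Body byte 0 = 'b'

Answer: b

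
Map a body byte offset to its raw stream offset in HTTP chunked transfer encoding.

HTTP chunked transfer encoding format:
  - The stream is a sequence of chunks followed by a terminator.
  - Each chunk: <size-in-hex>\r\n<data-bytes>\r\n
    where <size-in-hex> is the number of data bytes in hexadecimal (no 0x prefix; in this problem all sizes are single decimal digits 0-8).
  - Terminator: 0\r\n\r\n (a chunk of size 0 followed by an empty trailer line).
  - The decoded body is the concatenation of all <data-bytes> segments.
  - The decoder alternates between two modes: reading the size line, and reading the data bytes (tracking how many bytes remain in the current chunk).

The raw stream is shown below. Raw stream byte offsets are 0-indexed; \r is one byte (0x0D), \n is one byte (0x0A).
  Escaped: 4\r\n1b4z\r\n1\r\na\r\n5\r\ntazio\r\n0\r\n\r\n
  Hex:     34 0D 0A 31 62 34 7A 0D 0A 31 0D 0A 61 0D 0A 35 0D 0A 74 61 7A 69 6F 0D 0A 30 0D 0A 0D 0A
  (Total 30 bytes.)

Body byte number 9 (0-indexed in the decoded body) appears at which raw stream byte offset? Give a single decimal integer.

Answer: 22

Derivation:
Chunk 1: stream[0..1]='4' size=0x4=4, data at stream[3..7]='1b4z' -> body[0..4], body so far='1b4z'
Chunk 2: stream[9..10]='1' size=0x1=1, data at stream[12..13]='a' -> body[4..5], body so far='1b4za'
Chunk 3: stream[15..16]='5' size=0x5=5, data at stream[18..23]='tazio' -> body[5..10], body so far='1b4zatazio'
Chunk 4: stream[25..26]='0' size=0 (terminator). Final body='1b4zatazio' (10 bytes)
Body byte 9 at stream offset 22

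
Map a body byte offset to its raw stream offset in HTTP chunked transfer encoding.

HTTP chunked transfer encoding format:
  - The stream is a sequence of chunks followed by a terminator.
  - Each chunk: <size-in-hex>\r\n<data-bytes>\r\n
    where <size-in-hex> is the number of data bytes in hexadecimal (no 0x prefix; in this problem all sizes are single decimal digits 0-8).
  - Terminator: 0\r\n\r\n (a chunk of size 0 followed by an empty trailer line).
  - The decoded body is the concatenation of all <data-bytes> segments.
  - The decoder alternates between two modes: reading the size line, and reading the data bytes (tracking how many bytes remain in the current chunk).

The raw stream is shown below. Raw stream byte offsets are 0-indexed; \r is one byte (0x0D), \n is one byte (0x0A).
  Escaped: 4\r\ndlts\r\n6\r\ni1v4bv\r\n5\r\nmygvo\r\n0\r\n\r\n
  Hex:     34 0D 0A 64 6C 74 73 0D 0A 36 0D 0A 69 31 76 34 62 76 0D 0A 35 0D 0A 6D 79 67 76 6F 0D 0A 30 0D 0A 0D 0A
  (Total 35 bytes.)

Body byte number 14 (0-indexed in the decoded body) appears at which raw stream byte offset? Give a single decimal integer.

Chunk 1: stream[0..1]='4' size=0x4=4, data at stream[3..7]='dlts' -> body[0..4], body so far='dlts'
Chunk 2: stream[9..10]='6' size=0x6=6, data at stream[12..18]='i1v4bv' -> body[4..10], body so far='dltsi1v4bv'
Chunk 3: stream[20..21]='5' size=0x5=5, data at stream[23..28]='mygvo' -> body[10..15], body so far='dltsi1v4bvmygvo'
Chunk 4: stream[30..31]='0' size=0 (terminator). Final body='dltsi1v4bvmygvo' (15 bytes)
Body byte 14 at stream offset 27

Answer: 27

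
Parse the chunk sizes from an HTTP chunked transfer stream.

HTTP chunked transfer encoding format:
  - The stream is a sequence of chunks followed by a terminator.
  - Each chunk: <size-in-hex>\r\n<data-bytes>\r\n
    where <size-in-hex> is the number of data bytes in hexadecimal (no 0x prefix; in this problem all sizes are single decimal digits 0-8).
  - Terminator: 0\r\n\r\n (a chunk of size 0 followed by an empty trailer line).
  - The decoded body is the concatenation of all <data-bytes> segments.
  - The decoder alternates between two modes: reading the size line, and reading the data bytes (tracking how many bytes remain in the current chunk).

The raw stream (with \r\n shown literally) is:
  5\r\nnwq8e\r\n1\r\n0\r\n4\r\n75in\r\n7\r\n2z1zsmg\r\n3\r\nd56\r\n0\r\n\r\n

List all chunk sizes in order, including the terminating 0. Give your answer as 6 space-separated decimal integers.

Chunk 1: stream[0..1]='5' size=0x5=5, data at stream[3..8]='nwq8e' -> body[0..5], body so far='nwq8e'
Chunk 2: stream[10..11]='1' size=0x1=1, data at stream[13..14]='0' -> body[5..6], body so far='nwq8e0'
Chunk 3: stream[16..17]='4' size=0x4=4, data at stream[19..23]='75in' -> body[6..10], body so far='nwq8e075in'
Chunk 4: stream[25..26]='7' size=0x7=7, data at stream[28..35]='2z1zsmg' -> body[10..17], body so far='nwq8e075in2z1zsmg'
Chunk 5: stream[37..38]='3' size=0x3=3, data at stream[40..43]='d56' -> body[17..20], body so far='nwq8e075in2z1zsmgd56'
Chunk 6: stream[45..46]='0' size=0 (terminator). Final body='nwq8e075in2z1zsmgd56' (20 bytes)

Answer: 5 1 4 7 3 0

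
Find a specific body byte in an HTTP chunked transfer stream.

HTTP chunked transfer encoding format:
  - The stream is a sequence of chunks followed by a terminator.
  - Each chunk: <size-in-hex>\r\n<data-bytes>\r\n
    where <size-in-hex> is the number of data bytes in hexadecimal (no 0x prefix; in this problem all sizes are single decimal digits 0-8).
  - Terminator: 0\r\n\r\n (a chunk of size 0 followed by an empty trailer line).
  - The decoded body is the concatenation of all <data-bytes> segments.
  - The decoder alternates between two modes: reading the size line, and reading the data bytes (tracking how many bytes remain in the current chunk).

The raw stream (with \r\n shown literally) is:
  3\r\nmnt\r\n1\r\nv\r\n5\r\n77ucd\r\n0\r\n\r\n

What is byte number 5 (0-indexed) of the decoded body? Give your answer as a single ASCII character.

Answer: 7

Derivation:
Chunk 1: stream[0..1]='3' size=0x3=3, data at stream[3..6]='mnt' -> body[0..3], body so far='mnt'
Chunk 2: stream[8..9]='1' size=0x1=1, data at stream[11..12]='v' -> body[3..4], body so far='mntv'
Chunk 3: stream[14..15]='5' size=0x5=5, data at stream[17..22]='77ucd' -> body[4..9], body so far='mntv77ucd'
Chunk 4: stream[24..25]='0' size=0 (terminator). Final body='mntv77ucd' (9 bytes)
Body byte 5 = '7'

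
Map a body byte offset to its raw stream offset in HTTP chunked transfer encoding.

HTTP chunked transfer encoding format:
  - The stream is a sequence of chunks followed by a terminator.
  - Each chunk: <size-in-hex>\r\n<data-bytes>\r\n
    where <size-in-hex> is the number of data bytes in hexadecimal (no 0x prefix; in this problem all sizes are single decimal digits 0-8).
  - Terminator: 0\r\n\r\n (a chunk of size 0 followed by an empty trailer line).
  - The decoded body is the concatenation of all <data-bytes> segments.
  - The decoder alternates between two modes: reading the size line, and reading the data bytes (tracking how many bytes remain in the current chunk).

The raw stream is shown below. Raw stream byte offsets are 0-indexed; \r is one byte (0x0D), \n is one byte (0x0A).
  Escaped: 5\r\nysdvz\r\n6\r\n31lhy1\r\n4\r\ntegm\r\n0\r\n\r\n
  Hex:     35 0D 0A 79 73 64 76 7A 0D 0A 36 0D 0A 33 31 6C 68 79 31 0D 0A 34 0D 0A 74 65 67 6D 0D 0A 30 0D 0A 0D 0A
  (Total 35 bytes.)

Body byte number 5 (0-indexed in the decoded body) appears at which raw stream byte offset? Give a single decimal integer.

Chunk 1: stream[0..1]='5' size=0x5=5, data at stream[3..8]='ysdvz' -> body[0..5], body so far='ysdvz'
Chunk 2: stream[10..11]='6' size=0x6=6, data at stream[13..19]='31lhy1' -> body[5..11], body so far='ysdvz31lhy1'
Chunk 3: stream[21..22]='4' size=0x4=4, data at stream[24..28]='tegm' -> body[11..15], body so far='ysdvz31lhy1tegm'
Chunk 4: stream[30..31]='0' size=0 (terminator). Final body='ysdvz31lhy1tegm' (15 bytes)
Body byte 5 at stream offset 13

Answer: 13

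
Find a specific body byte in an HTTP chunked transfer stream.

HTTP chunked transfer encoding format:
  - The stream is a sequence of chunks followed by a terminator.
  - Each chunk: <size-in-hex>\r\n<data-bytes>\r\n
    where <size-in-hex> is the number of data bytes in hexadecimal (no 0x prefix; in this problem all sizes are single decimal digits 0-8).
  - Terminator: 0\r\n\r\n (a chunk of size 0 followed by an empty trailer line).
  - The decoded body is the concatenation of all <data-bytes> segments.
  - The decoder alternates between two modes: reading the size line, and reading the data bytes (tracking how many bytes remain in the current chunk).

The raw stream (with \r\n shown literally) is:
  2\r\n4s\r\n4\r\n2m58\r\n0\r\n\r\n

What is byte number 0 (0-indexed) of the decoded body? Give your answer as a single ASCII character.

Answer: 4

Derivation:
Chunk 1: stream[0..1]='2' size=0x2=2, data at stream[3..5]='4s' -> body[0..2], body so far='4s'
Chunk 2: stream[7..8]='4' size=0x4=4, data at stream[10..14]='2m58' -> body[2..6], body so far='4s2m58'
Chunk 3: stream[16..17]='0' size=0 (terminator). Final body='4s2m58' (6 bytes)
Body byte 0 = '4'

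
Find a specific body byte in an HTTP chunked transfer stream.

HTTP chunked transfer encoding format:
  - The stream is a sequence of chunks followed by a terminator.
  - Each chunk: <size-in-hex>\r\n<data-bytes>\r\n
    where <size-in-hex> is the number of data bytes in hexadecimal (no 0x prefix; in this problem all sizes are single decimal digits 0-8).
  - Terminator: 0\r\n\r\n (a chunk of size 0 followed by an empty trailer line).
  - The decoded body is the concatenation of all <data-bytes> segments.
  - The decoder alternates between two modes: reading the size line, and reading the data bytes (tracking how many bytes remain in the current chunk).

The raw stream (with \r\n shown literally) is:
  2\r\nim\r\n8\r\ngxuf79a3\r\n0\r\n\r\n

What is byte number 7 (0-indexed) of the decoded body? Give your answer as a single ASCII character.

Chunk 1: stream[0..1]='2' size=0x2=2, data at stream[3..5]='im' -> body[0..2], body so far='im'
Chunk 2: stream[7..8]='8' size=0x8=8, data at stream[10..18]='gxuf79a3' -> body[2..10], body so far='imgxuf79a3'
Chunk 3: stream[20..21]='0' size=0 (terminator). Final body='imgxuf79a3' (10 bytes)
Body byte 7 = '9'

Answer: 9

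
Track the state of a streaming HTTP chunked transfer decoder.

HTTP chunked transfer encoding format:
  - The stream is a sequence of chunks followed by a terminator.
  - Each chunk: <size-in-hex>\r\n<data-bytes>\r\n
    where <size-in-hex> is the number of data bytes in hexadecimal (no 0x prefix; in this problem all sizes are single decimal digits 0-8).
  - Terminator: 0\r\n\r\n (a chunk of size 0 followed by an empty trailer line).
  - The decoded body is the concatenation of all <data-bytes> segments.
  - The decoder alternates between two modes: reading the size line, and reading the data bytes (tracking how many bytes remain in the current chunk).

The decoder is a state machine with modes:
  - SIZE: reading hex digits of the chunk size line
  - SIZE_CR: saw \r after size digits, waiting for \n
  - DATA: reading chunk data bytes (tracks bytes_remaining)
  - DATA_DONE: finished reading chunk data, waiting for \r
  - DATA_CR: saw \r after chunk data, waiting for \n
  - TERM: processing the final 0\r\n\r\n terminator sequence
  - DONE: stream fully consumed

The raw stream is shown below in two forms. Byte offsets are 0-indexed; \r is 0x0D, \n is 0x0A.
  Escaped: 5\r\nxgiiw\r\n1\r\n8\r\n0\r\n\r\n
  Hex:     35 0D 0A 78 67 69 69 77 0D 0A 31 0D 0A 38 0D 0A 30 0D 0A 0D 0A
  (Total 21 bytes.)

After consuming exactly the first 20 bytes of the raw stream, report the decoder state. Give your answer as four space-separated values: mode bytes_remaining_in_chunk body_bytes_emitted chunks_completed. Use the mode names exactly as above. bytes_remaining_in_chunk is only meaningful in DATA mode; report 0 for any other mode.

Answer: TERM 0 6 2

Derivation:
Byte 0 = '5': mode=SIZE remaining=0 emitted=0 chunks_done=0
Byte 1 = 0x0D: mode=SIZE_CR remaining=0 emitted=0 chunks_done=0
Byte 2 = 0x0A: mode=DATA remaining=5 emitted=0 chunks_done=0
Byte 3 = 'x': mode=DATA remaining=4 emitted=1 chunks_done=0
Byte 4 = 'g': mode=DATA remaining=3 emitted=2 chunks_done=0
Byte 5 = 'i': mode=DATA remaining=2 emitted=3 chunks_done=0
Byte 6 = 'i': mode=DATA remaining=1 emitted=4 chunks_done=0
Byte 7 = 'w': mode=DATA_DONE remaining=0 emitted=5 chunks_done=0
Byte 8 = 0x0D: mode=DATA_CR remaining=0 emitted=5 chunks_done=0
Byte 9 = 0x0A: mode=SIZE remaining=0 emitted=5 chunks_done=1
Byte 10 = '1': mode=SIZE remaining=0 emitted=5 chunks_done=1
Byte 11 = 0x0D: mode=SIZE_CR remaining=0 emitted=5 chunks_done=1
Byte 12 = 0x0A: mode=DATA remaining=1 emitted=5 chunks_done=1
Byte 13 = '8': mode=DATA_DONE remaining=0 emitted=6 chunks_done=1
Byte 14 = 0x0D: mode=DATA_CR remaining=0 emitted=6 chunks_done=1
Byte 15 = 0x0A: mode=SIZE remaining=0 emitted=6 chunks_done=2
Byte 16 = '0': mode=SIZE remaining=0 emitted=6 chunks_done=2
Byte 17 = 0x0D: mode=SIZE_CR remaining=0 emitted=6 chunks_done=2
Byte 18 = 0x0A: mode=TERM remaining=0 emitted=6 chunks_done=2
Byte 19 = 0x0D: mode=TERM remaining=0 emitted=6 chunks_done=2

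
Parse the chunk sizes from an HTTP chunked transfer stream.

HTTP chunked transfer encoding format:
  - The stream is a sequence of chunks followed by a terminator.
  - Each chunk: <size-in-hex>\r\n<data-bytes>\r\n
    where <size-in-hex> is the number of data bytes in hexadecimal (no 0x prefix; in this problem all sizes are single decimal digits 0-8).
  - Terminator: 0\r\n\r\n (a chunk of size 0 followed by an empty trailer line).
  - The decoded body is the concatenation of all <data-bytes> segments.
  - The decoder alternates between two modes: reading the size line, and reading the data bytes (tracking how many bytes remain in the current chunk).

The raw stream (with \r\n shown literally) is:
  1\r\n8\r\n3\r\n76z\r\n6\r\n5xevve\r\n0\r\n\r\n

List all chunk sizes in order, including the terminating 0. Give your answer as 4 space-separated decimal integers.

Answer: 1 3 6 0

Derivation:
Chunk 1: stream[0..1]='1' size=0x1=1, data at stream[3..4]='8' -> body[0..1], body so far='8'
Chunk 2: stream[6..7]='3' size=0x3=3, data at stream[9..12]='76z' -> body[1..4], body so far='876z'
Chunk 3: stream[14..15]='6' size=0x6=6, data at stream[17..23]='5xevve' -> body[4..10], body so far='876z5xevve'
Chunk 4: stream[25..26]='0' size=0 (terminator). Final body='876z5xevve' (10 bytes)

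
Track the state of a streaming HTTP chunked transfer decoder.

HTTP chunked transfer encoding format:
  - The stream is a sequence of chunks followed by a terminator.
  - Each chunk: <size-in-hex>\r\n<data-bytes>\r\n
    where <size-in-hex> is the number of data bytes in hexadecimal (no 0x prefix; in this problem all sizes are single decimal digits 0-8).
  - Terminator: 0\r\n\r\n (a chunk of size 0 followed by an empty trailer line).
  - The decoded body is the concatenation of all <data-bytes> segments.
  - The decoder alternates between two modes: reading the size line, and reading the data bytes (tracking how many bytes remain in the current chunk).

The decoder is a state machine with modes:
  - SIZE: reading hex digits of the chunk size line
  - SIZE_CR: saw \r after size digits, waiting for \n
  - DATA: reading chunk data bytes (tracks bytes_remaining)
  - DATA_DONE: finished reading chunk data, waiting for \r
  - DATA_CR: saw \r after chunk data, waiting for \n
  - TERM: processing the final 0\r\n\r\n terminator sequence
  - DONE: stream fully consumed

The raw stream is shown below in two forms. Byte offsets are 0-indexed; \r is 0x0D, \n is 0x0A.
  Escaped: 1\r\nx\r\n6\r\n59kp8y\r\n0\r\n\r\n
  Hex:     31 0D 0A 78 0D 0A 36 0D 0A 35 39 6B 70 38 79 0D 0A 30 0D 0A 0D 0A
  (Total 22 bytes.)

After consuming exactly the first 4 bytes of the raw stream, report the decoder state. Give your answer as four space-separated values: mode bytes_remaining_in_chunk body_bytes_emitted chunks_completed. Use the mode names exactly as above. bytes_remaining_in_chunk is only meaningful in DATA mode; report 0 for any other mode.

Byte 0 = '1': mode=SIZE remaining=0 emitted=0 chunks_done=0
Byte 1 = 0x0D: mode=SIZE_CR remaining=0 emitted=0 chunks_done=0
Byte 2 = 0x0A: mode=DATA remaining=1 emitted=0 chunks_done=0
Byte 3 = 'x': mode=DATA_DONE remaining=0 emitted=1 chunks_done=0

Answer: DATA_DONE 0 1 0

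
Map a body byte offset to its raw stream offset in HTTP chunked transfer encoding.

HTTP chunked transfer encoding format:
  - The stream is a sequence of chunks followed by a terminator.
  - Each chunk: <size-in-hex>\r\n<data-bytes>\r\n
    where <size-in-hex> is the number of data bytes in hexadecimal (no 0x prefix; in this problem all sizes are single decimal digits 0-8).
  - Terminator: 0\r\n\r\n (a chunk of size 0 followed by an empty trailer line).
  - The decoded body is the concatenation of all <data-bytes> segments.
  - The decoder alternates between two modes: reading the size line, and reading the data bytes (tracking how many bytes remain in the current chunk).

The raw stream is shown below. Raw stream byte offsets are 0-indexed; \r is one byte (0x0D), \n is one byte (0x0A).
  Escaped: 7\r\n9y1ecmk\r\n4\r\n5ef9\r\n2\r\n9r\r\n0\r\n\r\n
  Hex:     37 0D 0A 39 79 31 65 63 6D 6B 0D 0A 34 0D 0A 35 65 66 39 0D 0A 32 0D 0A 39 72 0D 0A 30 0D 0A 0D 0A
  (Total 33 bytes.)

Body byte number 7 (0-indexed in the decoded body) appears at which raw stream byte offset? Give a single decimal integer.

Chunk 1: stream[0..1]='7' size=0x7=7, data at stream[3..10]='9y1ecmk' -> body[0..7], body so far='9y1ecmk'
Chunk 2: stream[12..13]='4' size=0x4=4, data at stream[15..19]='5ef9' -> body[7..11], body so far='9y1ecmk5ef9'
Chunk 3: stream[21..22]='2' size=0x2=2, data at stream[24..26]='9r' -> body[11..13], body so far='9y1ecmk5ef99r'
Chunk 4: stream[28..29]='0' size=0 (terminator). Final body='9y1ecmk5ef99r' (13 bytes)
Body byte 7 at stream offset 15

Answer: 15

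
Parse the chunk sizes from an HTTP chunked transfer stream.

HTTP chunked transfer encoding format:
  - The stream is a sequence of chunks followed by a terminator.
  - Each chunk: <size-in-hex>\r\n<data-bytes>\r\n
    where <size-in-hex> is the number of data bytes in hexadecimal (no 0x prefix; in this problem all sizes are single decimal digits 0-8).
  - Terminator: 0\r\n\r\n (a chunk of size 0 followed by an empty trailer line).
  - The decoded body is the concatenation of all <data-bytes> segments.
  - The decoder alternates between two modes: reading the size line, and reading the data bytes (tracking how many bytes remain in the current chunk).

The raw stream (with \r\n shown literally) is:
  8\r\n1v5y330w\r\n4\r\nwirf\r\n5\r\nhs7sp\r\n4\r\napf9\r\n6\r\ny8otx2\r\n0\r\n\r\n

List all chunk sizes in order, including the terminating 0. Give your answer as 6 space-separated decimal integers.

Answer: 8 4 5 4 6 0

Derivation:
Chunk 1: stream[0..1]='8' size=0x8=8, data at stream[3..11]='1v5y330w' -> body[0..8], body so far='1v5y330w'
Chunk 2: stream[13..14]='4' size=0x4=4, data at stream[16..20]='wirf' -> body[8..12], body so far='1v5y330wwirf'
Chunk 3: stream[22..23]='5' size=0x5=5, data at stream[25..30]='hs7sp' -> body[12..17], body so far='1v5y330wwirfhs7sp'
Chunk 4: stream[32..33]='4' size=0x4=4, data at stream[35..39]='apf9' -> body[17..21], body so far='1v5y330wwirfhs7spapf9'
Chunk 5: stream[41..42]='6' size=0x6=6, data at stream[44..50]='y8otx2' -> body[21..27], body so far='1v5y330wwirfhs7spapf9y8otx2'
Chunk 6: stream[52..53]='0' size=0 (terminator). Final body='1v5y330wwirfhs7spapf9y8otx2' (27 bytes)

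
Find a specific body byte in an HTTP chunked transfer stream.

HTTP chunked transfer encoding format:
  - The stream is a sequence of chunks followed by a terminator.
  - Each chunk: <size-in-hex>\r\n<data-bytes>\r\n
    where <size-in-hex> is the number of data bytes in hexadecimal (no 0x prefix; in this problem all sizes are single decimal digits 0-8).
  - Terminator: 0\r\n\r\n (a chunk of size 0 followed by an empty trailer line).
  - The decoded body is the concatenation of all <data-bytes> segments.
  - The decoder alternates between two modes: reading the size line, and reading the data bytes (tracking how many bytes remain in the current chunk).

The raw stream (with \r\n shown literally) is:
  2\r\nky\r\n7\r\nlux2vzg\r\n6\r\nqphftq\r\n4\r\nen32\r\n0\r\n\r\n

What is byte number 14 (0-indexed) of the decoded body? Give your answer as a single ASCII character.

Chunk 1: stream[0..1]='2' size=0x2=2, data at stream[3..5]='ky' -> body[0..2], body so far='ky'
Chunk 2: stream[7..8]='7' size=0x7=7, data at stream[10..17]='lux2vzg' -> body[2..9], body so far='kylux2vzg'
Chunk 3: stream[19..20]='6' size=0x6=6, data at stream[22..28]='qphftq' -> body[9..15], body so far='kylux2vzgqphftq'
Chunk 4: stream[30..31]='4' size=0x4=4, data at stream[33..37]='en32' -> body[15..19], body so far='kylux2vzgqphftqen32'
Chunk 5: stream[39..40]='0' size=0 (terminator). Final body='kylux2vzgqphftqen32' (19 bytes)
Body byte 14 = 'q'

Answer: q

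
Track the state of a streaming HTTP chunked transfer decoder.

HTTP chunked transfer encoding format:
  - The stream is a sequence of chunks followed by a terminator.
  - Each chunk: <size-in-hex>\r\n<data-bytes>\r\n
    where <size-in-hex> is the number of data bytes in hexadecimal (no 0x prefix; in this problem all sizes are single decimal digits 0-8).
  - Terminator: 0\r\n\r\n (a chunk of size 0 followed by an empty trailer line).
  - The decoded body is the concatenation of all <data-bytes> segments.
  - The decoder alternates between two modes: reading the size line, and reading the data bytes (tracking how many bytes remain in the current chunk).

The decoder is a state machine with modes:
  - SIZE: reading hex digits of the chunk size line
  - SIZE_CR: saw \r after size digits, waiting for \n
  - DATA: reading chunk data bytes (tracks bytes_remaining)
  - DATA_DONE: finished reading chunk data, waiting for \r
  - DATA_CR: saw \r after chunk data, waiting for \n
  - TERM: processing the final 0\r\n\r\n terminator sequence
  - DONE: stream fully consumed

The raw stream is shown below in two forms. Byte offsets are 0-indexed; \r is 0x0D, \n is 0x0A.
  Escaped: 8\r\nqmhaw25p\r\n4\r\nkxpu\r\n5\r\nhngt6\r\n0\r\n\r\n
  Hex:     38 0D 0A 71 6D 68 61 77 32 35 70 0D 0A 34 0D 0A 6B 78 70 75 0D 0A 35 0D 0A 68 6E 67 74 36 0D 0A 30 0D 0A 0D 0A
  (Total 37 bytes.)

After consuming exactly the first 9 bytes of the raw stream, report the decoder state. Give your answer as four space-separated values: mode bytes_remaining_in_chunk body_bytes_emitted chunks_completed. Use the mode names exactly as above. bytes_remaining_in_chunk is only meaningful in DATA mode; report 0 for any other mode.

Answer: DATA 2 6 0

Derivation:
Byte 0 = '8': mode=SIZE remaining=0 emitted=0 chunks_done=0
Byte 1 = 0x0D: mode=SIZE_CR remaining=0 emitted=0 chunks_done=0
Byte 2 = 0x0A: mode=DATA remaining=8 emitted=0 chunks_done=0
Byte 3 = 'q': mode=DATA remaining=7 emitted=1 chunks_done=0
Byte 4 = 'm': mode=DATA remaining=6 emitted=2 chunks_done=0
Byte 5 = 'h': mode=DATA remaining=5 emitted=3 chunks_done=0
Byte 6 = 'a': mode=DATA remaining=4 emitted=4 chunks_done=0
Byte 7 = 'w': mode=DATA remaining=3 emitted=5 chunks_done=0
Byte 8 = '2': mode=DATA remaining=2 emitted=6 chunks_done=0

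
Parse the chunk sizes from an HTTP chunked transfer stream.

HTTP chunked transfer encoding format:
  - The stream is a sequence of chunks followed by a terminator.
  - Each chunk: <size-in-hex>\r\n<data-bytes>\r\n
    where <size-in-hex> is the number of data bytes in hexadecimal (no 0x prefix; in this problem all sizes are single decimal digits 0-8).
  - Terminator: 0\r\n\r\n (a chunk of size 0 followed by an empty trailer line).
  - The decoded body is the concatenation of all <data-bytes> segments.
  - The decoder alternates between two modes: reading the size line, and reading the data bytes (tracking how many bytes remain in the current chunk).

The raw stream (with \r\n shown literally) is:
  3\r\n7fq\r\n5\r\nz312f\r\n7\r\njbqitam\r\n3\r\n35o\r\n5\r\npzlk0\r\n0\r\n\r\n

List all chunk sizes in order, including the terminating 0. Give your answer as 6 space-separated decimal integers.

Answer: 3 5 7 3 5 0

Derivation:
Chunk 1: stream[0..1]='3' size=0x3=3, data at stream[3..6]='7fq' -> body[0..3], body so far='7fq'
Chunk 2: stream[8..9]='5' size=0x5=5, data at stream[11..16]='z312f' -> body[3..8], body so far='7fqz312f'
Chunk 3: stream[18..19]='7' size=0x7=7, data at stream[21..28]='jbqitam' -> body[8..15], body so far='7fqz312fjbqitam'
Chunk 4: stream[30..31]='3' size=0x3=3, data at stream[33..36]='35o' -> body[15..18], body so far='7fqz312fjbqitam35o'
Chunk 5: stream[38..39]='5' size=0x5=5, data at stream[41..46]='pzlk0' -> body[18..23], body so far='7fqz312fjbqitam35opzlk0'
Chunk 6: stream[48..49]='0' size=0 (terminator). Final body='7fqz312fjbqitam35opzlk0' (23 bytes)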